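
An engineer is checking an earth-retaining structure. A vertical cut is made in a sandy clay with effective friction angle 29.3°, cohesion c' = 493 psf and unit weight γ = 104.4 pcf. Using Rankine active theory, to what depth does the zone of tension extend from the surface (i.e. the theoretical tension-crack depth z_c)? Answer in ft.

16.1 ft

K_a = tan²(45° − 29.3°/2) = 0.3428; √K_a = 0.5855.
The active pressure is zero where K_a γ z = 2c√K_a, so z_c = 2c/(γ√K_a) = 2×493/(104.4×0.5855) = 16.13 ft.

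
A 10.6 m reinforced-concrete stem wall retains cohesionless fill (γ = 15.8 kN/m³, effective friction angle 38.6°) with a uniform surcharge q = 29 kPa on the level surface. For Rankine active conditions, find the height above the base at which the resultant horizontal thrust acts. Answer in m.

3.99 m

K_a = 0.2316.
Triangular part P₁ = ½K_aγH² = 205.6 at H/3 = 3.533 m; rectangular part P₂ = K_a q H = 71.20 at H/2 = 5.300 m.
ȳ = (P₁·3.533 + P₂·5.300)/(P₁+P₂) = 3.988 m.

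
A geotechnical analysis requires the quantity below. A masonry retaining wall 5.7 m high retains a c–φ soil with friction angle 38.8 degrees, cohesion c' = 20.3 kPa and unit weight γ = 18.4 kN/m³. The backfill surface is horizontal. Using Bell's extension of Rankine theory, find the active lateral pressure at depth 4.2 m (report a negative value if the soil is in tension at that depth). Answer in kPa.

-1.71 kPa

K_a = (1 − sin φ)/(1 + sin φ) = 0.2296.
σ_a = K_a γ z − 2c√K_a = 0.2296×18.4×4.2 − 2×20.3×0.4791 = -1.712 kPa.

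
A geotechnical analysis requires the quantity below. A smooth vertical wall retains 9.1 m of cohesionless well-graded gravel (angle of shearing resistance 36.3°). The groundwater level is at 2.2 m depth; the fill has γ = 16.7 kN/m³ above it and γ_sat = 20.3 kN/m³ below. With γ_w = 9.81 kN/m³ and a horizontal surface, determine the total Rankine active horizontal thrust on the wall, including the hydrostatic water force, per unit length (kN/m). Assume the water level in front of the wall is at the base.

K_a = tan²(45° − φ/2) = 0.2563.
γ' = 20.3 − 9.81 = 10.49 kN/m³. Depth below WT = 6.9 m.
σ'_h at WT = K_a γ d_w = 9.415 kPa; at base = 9.415 + K_a γ' × 6.9 = 27.96 kPa.
P₁ (0–2.2 m) = ½×9.415×2.2 = 10.36. P₂ (2.2–9.1 m) = ½(9.415+27.96)×6.9 = 129.0.
P_w = ½ γ_w h₂² = 0.5×9.81×6.9² = 233.5. Total = 10.36+129.0+233.5 = 372.8 kN/m.

373 kN/m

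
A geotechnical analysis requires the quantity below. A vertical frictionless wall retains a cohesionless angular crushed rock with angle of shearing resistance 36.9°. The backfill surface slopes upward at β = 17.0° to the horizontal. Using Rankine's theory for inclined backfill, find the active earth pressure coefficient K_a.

0.279

K_a = cos β · (cos β − √(cos²β − cos²φ)) / (cos β + √(cos²β − cos²φ)).
cos β = 0.9563, cos φ = 0.7997, √(cos²β − cos²φ) = 0.5244.
K_a = 0.9563 × (0.9563 − 0.5244)/(0.9563 + 0.5244) = 0.2789.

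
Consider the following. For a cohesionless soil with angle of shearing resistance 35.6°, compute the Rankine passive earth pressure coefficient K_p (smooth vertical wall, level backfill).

3.79

K_p = (1 + sin φ)/(1 − sin φ) = tan²(45° + 35.6°/2) = 3.786.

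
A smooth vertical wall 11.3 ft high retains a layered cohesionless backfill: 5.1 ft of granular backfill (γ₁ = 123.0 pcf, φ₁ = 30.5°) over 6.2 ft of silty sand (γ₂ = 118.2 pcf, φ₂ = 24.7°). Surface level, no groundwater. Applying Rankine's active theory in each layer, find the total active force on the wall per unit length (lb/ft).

K_a1 = tan²(45°−30.5°/2) = 0.3267; K_a2 = tan²(45°−24.7°/2) = 0.4106.
Layer 1: σ at base = K_a1 γ₁ h₁ = 204.9 psf; P₁ = ½×204.9×5.1 = 522.5.
Layer 2: σ_v at top = γ₁h₁ = 627.3; σ_h top = K_a2×627.3 = 257.6; σ_h base = K_a2×(627.3+118.2×6.2) = 558.4.
P₂ = ½(257.6+558.4)×6.2 = 2530. Total P_a = 522.5+2530 = 3052 lb/ft.

3050 lb/ft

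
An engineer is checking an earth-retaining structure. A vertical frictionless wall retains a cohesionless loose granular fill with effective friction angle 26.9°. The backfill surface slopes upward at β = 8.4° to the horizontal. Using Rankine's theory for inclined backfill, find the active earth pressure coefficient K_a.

K_a = cos β · (cos β − √(cos²β − cos²φ)) / (cos β + √(cos²β − cos²φ)).
cos β = 0.9893, cos φ = 0.8918, √(cos²β − cos²φ) = 0.4282.
K_a = 0.9893 × (0.9893 − 0.4282)/(0.9893 + 0.4282) = 0.3916.

0.392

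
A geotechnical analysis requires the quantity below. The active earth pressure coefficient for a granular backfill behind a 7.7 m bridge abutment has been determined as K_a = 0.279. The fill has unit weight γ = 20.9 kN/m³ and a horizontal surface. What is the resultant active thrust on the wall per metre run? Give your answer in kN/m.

173 kN/m

P = ½ K_a γ H² = 0.5 × 0.279 × 20.9 × 7.7² = 172.9 kN/m.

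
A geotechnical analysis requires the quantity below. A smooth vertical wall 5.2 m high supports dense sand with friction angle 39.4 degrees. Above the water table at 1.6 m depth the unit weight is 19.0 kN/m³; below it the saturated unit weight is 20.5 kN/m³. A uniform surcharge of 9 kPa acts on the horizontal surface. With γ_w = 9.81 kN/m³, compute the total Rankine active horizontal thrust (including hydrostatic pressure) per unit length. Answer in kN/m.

K_a = tan²(45° − φ/2) = 0.2234.
γ' = 20.5 − 9.81 = 10.69 kN/m³. h₂ = H − d_w = 3.6 m.
σ'_h: at surface K_a·q = 2.011; at WT K_a(q+γd_w) = 8.804; at base K_a(q+γd_w+γ'h₂) = 17.40 kPa.
P₁ = ½(2.011+8.804)×1.6 = 8.652; P₂ = ½(8.804+17.40)×3.6 = 47.17; P_w = ½γ_w h₂² = 63.57.
Total = 8.652+47.17+63.57 = 119.4 kN/m.

119 kN/m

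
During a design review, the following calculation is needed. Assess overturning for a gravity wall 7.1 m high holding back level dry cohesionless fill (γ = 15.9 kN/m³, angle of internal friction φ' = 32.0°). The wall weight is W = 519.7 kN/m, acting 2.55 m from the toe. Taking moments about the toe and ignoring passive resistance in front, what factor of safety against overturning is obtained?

K_a = tan²(45° − 32.0°/2) = 0.3073.
P_a = ½K_aγH² = 0.5×0.3073×15.9×7.1² = 123.1 kN/m, acting at H/3 = 2.367 m above the base.
Overturning moment M_o = P_a × H/3 = 123.1 × 2.367 = 291.4.
Resisting moment M_r = W × 2.55 = 519.7 × 2.55 = 1325.
FS_overturning = M_r/M_o = 1325/291.4 = 4.547.

4.55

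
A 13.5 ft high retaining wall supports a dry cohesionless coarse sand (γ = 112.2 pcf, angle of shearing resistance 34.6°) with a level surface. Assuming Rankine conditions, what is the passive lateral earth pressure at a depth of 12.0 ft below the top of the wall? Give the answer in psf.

4880 psf

K_p = (1 + sin φ)/(1 − sin φ) = 3.628.
σ_h = K_p γ z = 3.628 × 112.2 × 12.0 = 4885 psf.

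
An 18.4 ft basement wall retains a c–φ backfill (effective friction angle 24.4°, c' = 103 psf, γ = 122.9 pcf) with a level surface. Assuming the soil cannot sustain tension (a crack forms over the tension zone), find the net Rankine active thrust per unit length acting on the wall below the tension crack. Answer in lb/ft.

6370 lb/ft

K_a = 0.4153; √K_a = 0.6445.
Tension-crack depth z_c = 2c/(γ√K_a) = 2×103/(122.9×0.6445) = 2.601 ft.
σ_a at base = K_a γ H − 2c√K_a = 0.4153×122.9×18.4 − 2×103×0.6445 = 806.4 psf.
P_a = ½ × 806.4 × (H − z_c) = 0.5×806.4×15.80 = 6371 lb/ft.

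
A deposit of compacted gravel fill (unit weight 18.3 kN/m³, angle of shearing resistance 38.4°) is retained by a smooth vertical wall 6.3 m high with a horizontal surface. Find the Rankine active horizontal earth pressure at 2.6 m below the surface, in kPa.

K_a = (1 − sin φ)/(1 + sin φ) = 0.2337.
σ_h = K_a γ z = 0.2337 × 18.3 × 2.6 = 11.12 kPa.

11.1 kPa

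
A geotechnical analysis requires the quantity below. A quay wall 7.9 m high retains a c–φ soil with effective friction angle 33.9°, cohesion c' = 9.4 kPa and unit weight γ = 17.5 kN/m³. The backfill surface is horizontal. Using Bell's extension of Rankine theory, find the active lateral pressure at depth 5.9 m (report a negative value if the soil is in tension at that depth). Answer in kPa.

19.3 kPa

K_a = (1 − sin φ)/(1 + sin φ) = 0.2839.
σ_a = K_a γ z − 2c√K_a = 0.2839×17.5×5.9 − 2×9.4×0.5328 = 19.30 kPa.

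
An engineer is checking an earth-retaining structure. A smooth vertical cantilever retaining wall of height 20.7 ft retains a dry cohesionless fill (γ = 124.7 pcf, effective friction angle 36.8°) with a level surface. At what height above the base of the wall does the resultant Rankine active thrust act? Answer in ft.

6.90 ft

K_a = 0.2508.
The pressure distribution is triangular, so the resultant acts at H/3 above the base = 20.7/3 = 6.900 ft.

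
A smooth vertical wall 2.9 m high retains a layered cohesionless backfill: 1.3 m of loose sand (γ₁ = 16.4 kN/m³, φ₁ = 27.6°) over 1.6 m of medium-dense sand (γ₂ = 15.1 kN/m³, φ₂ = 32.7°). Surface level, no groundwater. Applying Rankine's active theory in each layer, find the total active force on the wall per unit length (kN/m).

21.0 kN/m

K_a1 = tan²(45°−27.6°/2) = 0.3668; K_a2 = tan²(45°−32.7°/2) = 0.2985.
Layer 1: σ at base = K_a1 γ₁ h₁ = 7.820 kPa; P₁ = ½×7.820×1.3 = 5.083.
Layer 2: σ_v at top = γ₁h₁ = 21.32; σ_h top = K_a2×21.32 = 6.364; σ_h base = K_a2×(21.32+15.1×1.6) = 13.58.
P₂ = ½(6.364+13.58)×1.6 = 15.95. Total P_a = 5.083+15.95 = 21.03 kN/m.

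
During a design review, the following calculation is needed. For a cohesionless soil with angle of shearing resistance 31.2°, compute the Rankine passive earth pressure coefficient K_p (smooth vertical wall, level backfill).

3.15

K_p = (1 + sin φ)/(1 − sin φ) = tan²(45° + 31.2°/2) = 3.150.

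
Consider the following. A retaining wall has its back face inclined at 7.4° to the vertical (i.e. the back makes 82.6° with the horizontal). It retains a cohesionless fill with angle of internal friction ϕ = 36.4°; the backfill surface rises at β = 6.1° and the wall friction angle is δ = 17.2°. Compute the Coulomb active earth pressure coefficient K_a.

0.307

K_a = sin²(α+φ) / [sin²α · sin(α−δ) · (1 + √{sin(φ+δ)sin(φ−β) / (sin(α−δ)sin(α+β))})²].
With α = 82.6°, φ = 36.4°, δ = 17.2°, β = 6.1°: K_a = 0.3073.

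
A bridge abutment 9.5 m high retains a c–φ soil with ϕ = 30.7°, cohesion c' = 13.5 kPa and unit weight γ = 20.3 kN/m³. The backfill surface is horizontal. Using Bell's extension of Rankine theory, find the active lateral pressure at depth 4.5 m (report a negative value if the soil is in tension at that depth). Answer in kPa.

14.2 kPa

K_a = (1 − sin φ)/(1 + sin φ) = 0.3240.
σ_a = K_a γ z − 2c√K_a = 0.3240×20.3×4.5 − 2×13.5×0.5692 = 14.23 kPa.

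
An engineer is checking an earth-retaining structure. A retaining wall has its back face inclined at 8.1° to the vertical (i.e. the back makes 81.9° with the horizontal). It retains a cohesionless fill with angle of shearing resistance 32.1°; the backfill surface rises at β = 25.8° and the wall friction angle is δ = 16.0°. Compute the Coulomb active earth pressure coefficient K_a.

K_a = sin²(α+φ) / [sin²α · sin(α−δ) · (1 + √{sin(φ+δ)sin(φ−β) / (sin(α−δ)sin(α+β))})²].
With α = 81.9°, φ = 32.1°, δ = 16.0°, β = 25.8°: K_a = 0.5465.

0.546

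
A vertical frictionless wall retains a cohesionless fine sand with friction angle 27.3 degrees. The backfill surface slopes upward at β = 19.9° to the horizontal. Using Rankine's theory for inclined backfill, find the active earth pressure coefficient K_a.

0.477

K_a = cos β · (cos β − √(cos²β − cos²φ)) / (cos β + √(cos²β − cos²φ)).
cos β = 0.9403, cos φ = 0.8886, √(cos²β − cos²φ) = 0.3074.
K_a = 0.9403 × (0.9403 − 0.3074)/(0.9403 + 0.3074) = 0.4769.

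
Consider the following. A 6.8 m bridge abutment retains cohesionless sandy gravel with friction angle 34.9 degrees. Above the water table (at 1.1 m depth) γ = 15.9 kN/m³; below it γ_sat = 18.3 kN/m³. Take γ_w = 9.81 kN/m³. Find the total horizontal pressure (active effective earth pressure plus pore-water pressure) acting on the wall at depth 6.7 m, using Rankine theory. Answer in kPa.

K_a = (1 − sin φ)/(1 + sin φ) = 0.2721.
γ' = 18.3 − 9.81 = 8.490 kN/m³.
Effective vertical stress at 6.7 m: σ'_v = 15.9×1.1 + 8.490×5.60 = 65.03 kPa.
σ'_h = K_a σ'_v = 0.2721 × 65.03 = 17.70 kPa; u = γ_w × 5.60 = 54.94 kPa.
Total σ_h = 17.70 + 54.94 = 72.63 kPa.

72.6 kPa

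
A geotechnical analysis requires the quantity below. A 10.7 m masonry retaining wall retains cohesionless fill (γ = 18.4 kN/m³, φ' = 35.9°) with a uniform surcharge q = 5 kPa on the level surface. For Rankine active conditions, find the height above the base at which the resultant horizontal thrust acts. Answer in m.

3.65 m

K_a = 0.2607.
Triangular part P₁ = ½K_aγH² = 274.6 at H/3 = 3.567 m; rectangular part P₂ = K_a q H = 13.95 at H/2 = 5.350 m.
ȳ = (P₁·3.567 + P₂·5.350)/(P₁+P₂) = 3.653 m.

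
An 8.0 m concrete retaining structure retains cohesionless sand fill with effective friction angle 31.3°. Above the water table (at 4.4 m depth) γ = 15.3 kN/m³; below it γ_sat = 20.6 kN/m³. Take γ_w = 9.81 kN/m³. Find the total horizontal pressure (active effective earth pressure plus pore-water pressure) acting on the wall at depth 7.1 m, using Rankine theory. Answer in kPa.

K_a = (1 − sin φ)/(1 + sin φ) = 0.3162.
γ' = 20.6 − 9.81 = 10.79 kN/m³.
Effective vertical stress at 7.1 m: σ'_v = 15.3×4.4 + 10.79×2.70 = 96.45 kPa.
σ'_h = K_a σ'_v = 0.3162 × 96.45 = 30.50 kPa; u = γ_w × 2.70 = 26.49 kPa.
Total σ_h = 30.50 + 26.49 = 56.99 kPa.

57.0 kPa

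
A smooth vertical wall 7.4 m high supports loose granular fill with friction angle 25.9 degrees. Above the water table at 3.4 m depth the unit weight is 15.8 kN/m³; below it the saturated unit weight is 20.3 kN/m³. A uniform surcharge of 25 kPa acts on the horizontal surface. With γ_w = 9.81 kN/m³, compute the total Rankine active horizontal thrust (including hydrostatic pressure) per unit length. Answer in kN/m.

K_a = tan²(45° − φ/2) = 0.3920.
γ' = 20.3 − 9.81 = 10.49 kN/m³. h₂ = H − d_w = 4.0 m.
σ'_h: at surface K_a·q = 9.800; at WT K_a(q+γd_w) = 30.86; at base K_a(q+γd_w+γ'h₂) = 47.30 kPa.
P₁ = ½(9.800+30.86)×3.4 = 69.12; P₂ = ½(30.86+47.30)×4.0 = 156.3; P_w = ½γ_w h₂² = 78.48.
Total = 69.12+156.3+78.48 = 303.9 kN/m.

304 kN/m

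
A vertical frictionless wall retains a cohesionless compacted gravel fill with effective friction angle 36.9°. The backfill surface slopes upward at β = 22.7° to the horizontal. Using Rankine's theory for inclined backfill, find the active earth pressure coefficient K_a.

0.309

K_a = cos β · (cos β − √(cos²β − cos²φ)) / (cos β + √(cos²β − cos²φ)).
cos β = 0.9225, cos φ = 0.7997, √(cos²β − cos²φ) = 0.4600.
K_a = 0.9225 × (0.9225 − 0.4600)/(0.9225 + 0.4600) = 0.3087.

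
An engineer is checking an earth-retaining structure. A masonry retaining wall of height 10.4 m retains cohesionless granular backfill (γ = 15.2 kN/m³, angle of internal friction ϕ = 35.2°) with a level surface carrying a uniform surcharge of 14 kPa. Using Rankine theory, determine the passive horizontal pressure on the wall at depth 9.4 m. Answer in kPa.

584 kPa

K_p = (1 + sin φ)/(1 − sin φ) = 3.722.
σ_v = γz + q = 15.2 × 9.4 + 14 = 156.9 kPa.
σ_h = K_p σ_v = 3.722 × 156.9 = 583.9 kPa.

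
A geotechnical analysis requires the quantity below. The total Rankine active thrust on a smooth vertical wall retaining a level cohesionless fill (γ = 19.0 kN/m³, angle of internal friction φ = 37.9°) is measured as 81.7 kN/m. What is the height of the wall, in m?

6.00 m

K_a = 0.2389. P_a = ½ K_a γ H² ⇒ H = √(2P_a/(K_a γ)).
H = √(2×81.7/(0.2389×19.0)) = 5.999 m.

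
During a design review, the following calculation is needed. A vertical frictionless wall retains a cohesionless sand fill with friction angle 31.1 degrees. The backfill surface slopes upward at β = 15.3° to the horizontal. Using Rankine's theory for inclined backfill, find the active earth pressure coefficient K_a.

K_a = cos β · (cos β − √(cos²β − cos²φ)) / (cos β + √(cos²β − cos²φ)).
cos β = 0.9646, cos φ = 0.8563, √(cos²β − cos²φ) = 0.4440.
K_a = 0.9646 × (0.9646 − 0.4440)/(0.9646 + 0.4440) = 0.3564.

0.356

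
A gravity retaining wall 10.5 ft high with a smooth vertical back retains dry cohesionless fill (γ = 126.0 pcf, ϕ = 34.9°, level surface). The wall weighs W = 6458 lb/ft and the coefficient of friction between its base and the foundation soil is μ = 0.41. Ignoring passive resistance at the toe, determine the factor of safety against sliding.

K_a = tan²(45° − 34.9°/2) = 0.2721.
P_a = ½K_aγH² = 0.5×0.2721×126.0×10.5² = 1890 lb/ft, acting at H/3 = 3.500 ft above the base.
FS_sliding = μW / P_a = 0.41×6458 / 1890 = 1.401.

1.40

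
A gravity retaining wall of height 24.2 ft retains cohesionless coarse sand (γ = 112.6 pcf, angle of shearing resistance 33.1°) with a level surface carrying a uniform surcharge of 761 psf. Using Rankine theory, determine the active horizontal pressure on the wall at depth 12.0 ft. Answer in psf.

K_a = (1 − sin φ)/(1 + sin φ) = 0.2936.
σ_v = γz + q = 112.6 × 12.0 + 761 = 2112 psf.
σ_h = K_a σ_v = 0.2936 × 2112 = 620.1 psf.

620 psf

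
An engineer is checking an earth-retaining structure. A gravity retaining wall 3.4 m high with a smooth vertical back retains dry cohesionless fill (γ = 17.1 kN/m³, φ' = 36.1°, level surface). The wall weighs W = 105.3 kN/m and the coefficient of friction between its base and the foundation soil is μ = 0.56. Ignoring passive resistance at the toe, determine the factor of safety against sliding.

K_a = tan²(45° − 36.1°/2) = 0.2585.
P_a = ½K_aγH² = 0.5×0.2585×17.1×3.4² = 25.55 kN/m, acting at H/3 = 1.133 m above the base.
FS_sliding = μW / P_a = 0.56×105.3 / 25.55 = 2.308.

2.31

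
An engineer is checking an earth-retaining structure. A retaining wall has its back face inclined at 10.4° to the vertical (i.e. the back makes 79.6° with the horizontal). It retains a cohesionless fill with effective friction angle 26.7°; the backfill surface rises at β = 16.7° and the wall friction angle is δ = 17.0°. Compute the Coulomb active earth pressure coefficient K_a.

K_a = sin²(α+φ) / [sin²α · sin(α−δ) · (1 + √{sin(φ+δ)sin(φ−β) / (sin(α−δ)sin(α+β))})²].
With α = 79.6°, φ = 26.7°, δ = 17.0°, β = 16.7°: K_a = 0.5725.

0.573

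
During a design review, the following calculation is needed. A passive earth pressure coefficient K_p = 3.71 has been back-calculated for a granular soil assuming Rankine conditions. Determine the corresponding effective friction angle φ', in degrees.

35.1°

K_p = (1+sin φ)/(1−sin φ) ⇒ sin φ = (K_p − 1)/(K_p + 1) = 0.5754.
φ = arcsin(0.5754) = 35.13°.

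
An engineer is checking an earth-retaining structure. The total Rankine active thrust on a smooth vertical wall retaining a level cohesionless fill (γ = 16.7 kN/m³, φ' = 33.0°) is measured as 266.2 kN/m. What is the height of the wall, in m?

10.4 m

K_a = 0.2948. P_a = ½ K_a γ H² ⇒ H = √(2P_a/(K_a γ)).
H = √(2×266.2/(0.2948×16.7)) = 10.40 m.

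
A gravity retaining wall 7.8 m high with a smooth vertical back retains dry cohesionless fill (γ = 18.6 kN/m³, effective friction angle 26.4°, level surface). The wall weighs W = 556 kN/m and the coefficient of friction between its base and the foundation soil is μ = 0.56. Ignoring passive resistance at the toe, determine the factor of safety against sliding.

K_a = tan²(45° − 26.4°/2) = 0.3844.
P_a = ½K_aγH² = 0.5×0.3844×18.6×7.8² = 217.5 kN/m, acting at H/3 = 2.600 m above the base.
FS_sliding = μW / P_a = 0.56×556 / 217.5 = 1.431.

1.43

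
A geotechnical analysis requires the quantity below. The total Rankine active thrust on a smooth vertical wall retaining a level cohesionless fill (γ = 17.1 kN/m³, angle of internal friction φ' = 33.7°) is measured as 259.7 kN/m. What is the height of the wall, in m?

10.3 m

K_a = 0.2863. P_a = ½ K_a γ H² ⇒ H = √(2P_a/(K_a γ)).
H = √(2×259.7/(0.2863×17.1)) = 10.30 m.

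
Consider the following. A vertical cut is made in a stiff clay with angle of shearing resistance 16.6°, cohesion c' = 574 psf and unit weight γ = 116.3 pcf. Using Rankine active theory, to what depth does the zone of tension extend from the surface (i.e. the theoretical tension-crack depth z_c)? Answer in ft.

13.2 ft

K_a = tan²(45° − 16.6°/2) = 0.5556; √K_a = 0.7454.
The active pressure is zero where K_a γ z = 2c√K_a, so z_c = 2c/(γ√K_a) = 2×574/(116.3×0.7454) = 13.24 ft.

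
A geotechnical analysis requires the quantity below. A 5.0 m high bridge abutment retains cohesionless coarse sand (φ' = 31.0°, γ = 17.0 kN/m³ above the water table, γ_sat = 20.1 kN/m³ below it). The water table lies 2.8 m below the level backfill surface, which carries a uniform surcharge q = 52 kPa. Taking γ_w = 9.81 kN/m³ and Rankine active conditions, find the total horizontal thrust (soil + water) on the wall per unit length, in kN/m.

K_a = tan²(45° − φ/2) = 0.3201.
γ' = 20.1 − 9.81 = 10.29 kN/m³. h₂ = H − d_w = 2.2 m.
σ'_h: at surface K_a·q = 16.65; at WT K_a(q+γd_w) = 31.88; at base K_a(q+γd_w+γ'h₂) = 39.13 kPa.
P₁ = ½(16.65+31.88)×2.8 = 67.94; P₂ = ½(31.88+39.13)×2.2 = 78.11; P_w = ½γ_w h₂² = 23.74.
Total = 67.94+78.11+23.74 = 169.8 kN/m.

170 kN/m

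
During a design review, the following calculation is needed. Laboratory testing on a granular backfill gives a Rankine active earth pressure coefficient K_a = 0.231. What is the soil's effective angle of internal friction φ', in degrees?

K_a = tan²(45° − φ/2) ⇒ 45° − φ/2 = arctan(√0.231) = 25.67°.
φ = 2(45° − 25.67°) = 38.66°.

38.7°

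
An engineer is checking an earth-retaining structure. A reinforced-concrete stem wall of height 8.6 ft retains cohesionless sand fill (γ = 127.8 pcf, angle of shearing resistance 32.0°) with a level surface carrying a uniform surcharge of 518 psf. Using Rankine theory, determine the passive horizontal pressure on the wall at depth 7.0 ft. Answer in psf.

K_p = (1 + sin φ)/(1 − sin φ) = 3.255.
σ_v = γz + q = 127.8 × 7.0 + 518 = 1413 psf.
σ_h = K_p σ_v = 3.255 × 1413 = 4597 psf.

4600 psf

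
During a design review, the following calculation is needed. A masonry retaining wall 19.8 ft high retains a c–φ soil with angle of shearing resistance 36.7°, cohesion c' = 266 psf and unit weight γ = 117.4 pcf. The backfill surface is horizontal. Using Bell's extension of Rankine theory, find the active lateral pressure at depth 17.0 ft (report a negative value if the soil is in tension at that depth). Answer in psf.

236 psf

K_a = (1 − sin φ)/(1 + sin φ) = 0.2519.
σ_a = K_a γ z − 2c√K_a = 0.2519×117.4×17.0 − 2×266×0.5019 = 235.7 psf.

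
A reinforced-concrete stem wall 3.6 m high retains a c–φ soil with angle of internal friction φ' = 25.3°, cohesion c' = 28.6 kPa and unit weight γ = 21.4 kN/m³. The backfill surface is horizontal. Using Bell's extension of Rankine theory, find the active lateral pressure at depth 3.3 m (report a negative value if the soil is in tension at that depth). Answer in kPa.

K_a = (1 − sin φ)/(1 + sin φ) = 0.4012.
σ_a = K_a γ z − 2c√K_a = 0.4012×21.4×3.3 − 2×28.6×0.6334 = -7.898 kPa.

-7.90 kPa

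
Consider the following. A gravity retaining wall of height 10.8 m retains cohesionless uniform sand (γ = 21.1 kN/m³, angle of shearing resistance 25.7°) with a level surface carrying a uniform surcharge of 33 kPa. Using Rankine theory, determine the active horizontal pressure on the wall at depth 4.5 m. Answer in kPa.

K_a = (1 − sin φ)/(1 + sin φ) = 0.3950.
σ_v = γz + q = 21.1 × 4.5 + 33 = 128.0 kPa.
σ_h = K_a σ_v = 0.3950 × 128.0 = 50.54 kPa.

50.5 kPa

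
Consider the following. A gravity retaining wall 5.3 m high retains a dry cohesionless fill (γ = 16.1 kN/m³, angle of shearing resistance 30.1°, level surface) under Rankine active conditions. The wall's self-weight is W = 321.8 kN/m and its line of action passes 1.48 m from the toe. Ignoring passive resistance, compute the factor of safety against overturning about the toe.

3.59

K_a = tan²(45° − 30.1°/2) = 0.3320.
P_a = ½K_aγH² = 0.5×0.3320×16.1×5.3² = 75.07 kN/m, acting at H/3 = 1.767 m above the base.
Overturning moment M_o = P_a × H/3 = 75.07 × 1.767 = 132.6.
Resisting moment M_r = W × 1.48 = 321.8 × 1.48 = 476.3.
FS_overturning = M_r/M_o = 476.3/132.6 = 3.591.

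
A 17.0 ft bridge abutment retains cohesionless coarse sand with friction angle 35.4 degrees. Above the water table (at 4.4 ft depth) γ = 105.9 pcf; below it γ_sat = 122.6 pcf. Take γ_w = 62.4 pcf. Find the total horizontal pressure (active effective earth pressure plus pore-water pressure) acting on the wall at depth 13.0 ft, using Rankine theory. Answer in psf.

799 psf

K_a = (1 − sin φ)/(1 + sin φ) = 0.2664.
γ' = 122.6 − 62.4 = 60.20 pcf.
Effective vertical stress at 13.0 ft: σ'_v = 105.9×4.4 + 60.20×8.60 = 983.7 psf.
σ'_h = K_a σ'_v = 0.2664 × 983.7 = 262.1 psf; u = γ_w × 8.60 = 536.6 psf.
Total σ_h = 262.1 + 536.6 = 798.7 psf.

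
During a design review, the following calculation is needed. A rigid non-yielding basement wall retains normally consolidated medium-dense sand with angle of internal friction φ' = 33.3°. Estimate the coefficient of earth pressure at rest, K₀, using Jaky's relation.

0.451

K₀ = 1 − sin φ' = 1 − sin 33.3° = 0.4510.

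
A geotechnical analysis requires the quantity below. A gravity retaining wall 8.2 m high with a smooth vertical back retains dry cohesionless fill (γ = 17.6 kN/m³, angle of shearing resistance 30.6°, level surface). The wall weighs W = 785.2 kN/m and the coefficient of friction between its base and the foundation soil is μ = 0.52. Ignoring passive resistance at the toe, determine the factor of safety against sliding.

K_a = tan²(45° − 30.6°/2) = 0.3253.
P_a = ½K_aγH² = 0.5×0.3253×17.6×8.2² = 192.5 kN/m, acting at H/3 = 2.733 m above the base.
FS_sliding = μW / P_a = 0.52×785.2 / 192.5 = 2.121.

2.12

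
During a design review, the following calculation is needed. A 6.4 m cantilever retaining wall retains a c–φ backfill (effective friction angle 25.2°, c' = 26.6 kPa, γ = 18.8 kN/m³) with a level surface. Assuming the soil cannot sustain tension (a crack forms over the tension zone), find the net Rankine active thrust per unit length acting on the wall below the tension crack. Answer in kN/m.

14.3 kN/m

K_a = 0.4027; √K_a = 0.6346.
Tension-crack depth z_c = 2c/(γ√K_a) = 2×26.6/(18.8×0.6346) = 4.459 m.
σ_a at base = K_a γ H − 2c√K_a = 0.4027×18.8×6.4 − 2×26.6×0.6346 = 14.70 kPa.
P_a = ½ × 14.70 × (H − z_c) = 0.5×14.70×1.941 = 14.26 kN/m.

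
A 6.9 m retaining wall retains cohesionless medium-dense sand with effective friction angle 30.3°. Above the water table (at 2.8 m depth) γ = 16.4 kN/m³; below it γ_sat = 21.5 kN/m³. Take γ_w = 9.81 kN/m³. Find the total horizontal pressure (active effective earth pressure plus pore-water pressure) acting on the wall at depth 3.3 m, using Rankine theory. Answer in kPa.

K_a = (1 − sin φ)/(1 + sin φ) = 0.3293.
γ' = 21.5 − 9.81 = 11.69 kN/m³.
Effective vertical stress at 3.3 m: σ'_v = 16.4×2.8 + 11.69×0.500 = 51.76 kPa.
σ'_h = K_a σ'_v = 0.3293 × 51.76 = 17.05 kPa; u = γ_w × 0.500 = 4.905 kPa.
Total σ_h = 17.05 + 4.905 = 21.95 kPa.

22.0 kPa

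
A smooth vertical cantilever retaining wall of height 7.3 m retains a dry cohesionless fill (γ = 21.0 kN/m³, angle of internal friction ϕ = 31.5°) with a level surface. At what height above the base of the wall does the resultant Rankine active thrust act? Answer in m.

2.43 m

K_a = 0.3136.
The pressure distribution is triangular, so the resultant acts at H/3 above the base = 7.3/3 = 2.433 m.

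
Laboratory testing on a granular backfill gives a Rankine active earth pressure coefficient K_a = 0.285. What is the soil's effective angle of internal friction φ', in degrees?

33.8°

K_a = tan²(45° − φ/2) ⇒ 45° − φ/2 = arctan(√0.285) = 28.10°.
φ = 2(45° − 28.10°) = 33.81°.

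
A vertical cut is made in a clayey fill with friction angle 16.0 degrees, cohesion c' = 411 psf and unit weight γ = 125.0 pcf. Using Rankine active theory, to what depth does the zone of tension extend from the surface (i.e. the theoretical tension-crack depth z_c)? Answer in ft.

8.73 ft

K_a = tan²(45° − 16.0°/2) = 0.5678; √K_a = 0.7536.
The active pressure is zero where K_a γ z = 2c√K_a, so z_c = 2c/(γ√K_a) = 2×411/(125.0×0.7536) = 8.727 ft.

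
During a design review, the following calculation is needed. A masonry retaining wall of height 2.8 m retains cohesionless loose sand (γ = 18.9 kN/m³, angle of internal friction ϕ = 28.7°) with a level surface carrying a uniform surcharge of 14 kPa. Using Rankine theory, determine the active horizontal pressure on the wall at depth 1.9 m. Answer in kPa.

K_a = (1 − sin φ)/(1 + sin φ) = 0.3511.
σ_v = γz + q = 18.9 × 1.9 + 14 = 49.91 kPa.
σ_h = K_a σ_v = 0.3511 × 49.91 = 17.53 kPa.

17.5 kPa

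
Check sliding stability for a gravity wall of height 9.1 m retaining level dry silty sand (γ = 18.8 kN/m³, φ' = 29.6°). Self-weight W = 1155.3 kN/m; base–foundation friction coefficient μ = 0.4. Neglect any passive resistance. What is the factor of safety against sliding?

K_a = tan²(45° − 29.6°/2) = 0.3387.
P_a = ½K_aγH² = 0.5×0.3387×18.8×9.1² = 263.7 kN/m, acting at H/3 = 3.033 m above the base.
FS_sliding = μW / P_a = 0.4×1155.3 / 263.7 = 1.753.

1.75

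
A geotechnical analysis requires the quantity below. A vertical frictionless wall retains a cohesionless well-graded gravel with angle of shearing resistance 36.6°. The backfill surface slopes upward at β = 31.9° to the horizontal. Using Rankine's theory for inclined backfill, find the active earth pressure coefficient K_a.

0.432

K_a = cos β · (cos β − √(cos²β − cos²φ)) / (cos β + √(cos²β − cos²φ)).
cos β = 0.8490, cos φ = 0.8028, √(cos²β − cos²φ) = 0.2761.
K_a = 0.8490 × (0.8490 − 0.2761)/(0.8490 + 0.2761) = 0.4323.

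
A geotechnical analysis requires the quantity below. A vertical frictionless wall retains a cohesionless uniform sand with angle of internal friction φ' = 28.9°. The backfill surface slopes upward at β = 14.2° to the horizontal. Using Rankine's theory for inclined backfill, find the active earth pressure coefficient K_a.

0.387

K_a = cos β · (cos β − √(cos²β − cos²φ)) / (cos β + √(cos²β − cos²φ)).
cos β = 0.9694, cos φ = 0.8755, √(cos²β − cos²φ) = 0.4164.
K_a = 0.9694 × (0.9694 − 0.4164)/(0.9694 + 0.4164) = 0.3869.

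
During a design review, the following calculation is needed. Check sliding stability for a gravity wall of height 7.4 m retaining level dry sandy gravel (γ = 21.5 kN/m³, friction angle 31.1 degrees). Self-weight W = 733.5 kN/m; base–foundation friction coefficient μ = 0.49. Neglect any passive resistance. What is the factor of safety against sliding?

K_a = tan²(45° − 31.1°/2) = 0.3188.
P_a = ½K_aγH² = 0.5×0.3188×21.5×7.4² = 187.7 kN/m, acting at H/3 = 2.467 m above the base.
FS_sliding = μW / P_a = 0.49×733.5 / 187.7 = 1.915.

1.92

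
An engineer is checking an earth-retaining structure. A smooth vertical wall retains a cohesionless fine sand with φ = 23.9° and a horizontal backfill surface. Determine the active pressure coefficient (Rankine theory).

0.423

K_a = (1 − sin φ)/(1 + sin φ) = (1 − sin 23.9°)/(1 + sin 23.9°) = 0.4233.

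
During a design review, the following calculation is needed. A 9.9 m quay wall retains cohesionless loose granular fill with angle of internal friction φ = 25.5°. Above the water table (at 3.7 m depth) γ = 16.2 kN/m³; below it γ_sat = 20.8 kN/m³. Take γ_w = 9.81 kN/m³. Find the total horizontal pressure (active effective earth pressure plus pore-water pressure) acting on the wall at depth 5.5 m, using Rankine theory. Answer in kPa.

K_a = (1 − sin φ)/(1 + sin φ) = 0.3981.
γ' = 20.8 − 9.81 = 10.99 kN/m³.
Effective vertical stress at 5.5 m: σ'_v = 16.2×3.7 + 10.99×1.80 = 79.72 kPa.
σ'_h = K_a σ'_v = 0.3981 × 79.72 = 31.74 kPa; u = γ_w × 1.80 = 17.66 kPa.
Total σ_h = 31.74 + 17.66 = 49.40 kPa.

49.4 kPa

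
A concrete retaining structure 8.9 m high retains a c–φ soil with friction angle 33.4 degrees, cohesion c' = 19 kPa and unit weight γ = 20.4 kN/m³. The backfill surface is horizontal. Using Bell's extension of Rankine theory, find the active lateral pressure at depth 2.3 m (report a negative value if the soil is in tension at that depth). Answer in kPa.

-6.86 kPa

K_a = (1 − sin φ)/(1 + sin φ) = 0.2899.
σ_a = K_a γ z − 2c√K_a = 0.2899×20.4×2.3 − 2×19×0.5384 = -6.858 kPa.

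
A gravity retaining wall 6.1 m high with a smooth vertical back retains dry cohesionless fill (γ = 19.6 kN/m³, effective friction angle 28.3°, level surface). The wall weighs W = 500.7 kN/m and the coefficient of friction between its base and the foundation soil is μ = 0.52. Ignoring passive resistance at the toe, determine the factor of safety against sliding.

K_a = tan²(45° − 28.3°/2) = 0.3568.
P_a = ½K_aγH² = 0.5×0.3568×19.6×6.1² = 130.1 kN/m, acting at H/3 = 2.033 m above the base.
FS_sliding = μW / P_a = 0.52×500.7 / 130.1 = 2.001.

2.00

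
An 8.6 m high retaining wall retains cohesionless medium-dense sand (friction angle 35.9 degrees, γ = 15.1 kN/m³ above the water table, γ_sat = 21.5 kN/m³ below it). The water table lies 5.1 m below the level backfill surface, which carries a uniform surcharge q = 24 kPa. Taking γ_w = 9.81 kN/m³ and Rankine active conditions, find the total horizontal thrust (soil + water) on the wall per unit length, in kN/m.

254 kN/m

K_a = tan²(45° − φ/2) = 0.2607.
γ' = 21.5 − 9.81 = 11.69 kN/m³. h₂ = H − d_w = 3.5 m.
σ'_h: at surface K_a·q = 6.258; at WT K_a(q+γd_w) = 26.34; at base K_a(q+γd_w+γ'h₂) = 37.01 kPa.
P₁ = ½(6.258+26.34)×5.1 = 83.12; P₂ = ½(26.34+37.01)×3.5 = 110.8; P_w = ½γ_w h₂² = 60.09.
Total = 83.12+110.8+60.09 = 254.1 kN/m.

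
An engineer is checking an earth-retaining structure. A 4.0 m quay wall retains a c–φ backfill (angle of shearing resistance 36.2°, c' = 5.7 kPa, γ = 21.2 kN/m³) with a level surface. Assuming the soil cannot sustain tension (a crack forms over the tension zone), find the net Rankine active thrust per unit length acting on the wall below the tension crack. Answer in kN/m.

K_a = 0.2574; √K_a = 0.5073.
Tension-crack depth z_c = 2c/(γ√K_a) = 2×5.7/(21.2×0.5073) = 1.060 m.
σ_a at base = K_a γ H − 2c√K_a = 0.2574×21.2×4.0 − 2×5.7×0.5073 = 16.04 kPa.
P_a = ½ × 16.04 × (H − z_c) = 0.5×16.04×2.940 = 23.58 kN/m.

23.6 kN/m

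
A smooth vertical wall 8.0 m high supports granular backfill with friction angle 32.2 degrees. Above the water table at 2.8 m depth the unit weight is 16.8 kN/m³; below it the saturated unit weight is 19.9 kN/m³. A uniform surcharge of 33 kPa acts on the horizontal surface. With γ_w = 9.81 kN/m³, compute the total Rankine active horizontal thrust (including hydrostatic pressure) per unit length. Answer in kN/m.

K_a = tan²(45° − φ/2) = 0.3047.
γ' = 19.9 − 9.81 = 10.09 kN/m³. h₂ = H − d_w = 5.2 m.
σ'_h: at surface K_a·q = 10.06; at WT K_a(q+γd_w) = 24.39; at base K_a(q+γd_w+γ'h₂) = 40.38 kPa.
P₁ = ½(10.06+24.39)×2.8 = 48.23; P₂ = ½(24.39+40.38)×5.2 = 168.4; P_w = ½γ_w h₂² = 132.6.
Total = 48.23+168.4+132.6 = 349.3 kN/m.

349 kN/m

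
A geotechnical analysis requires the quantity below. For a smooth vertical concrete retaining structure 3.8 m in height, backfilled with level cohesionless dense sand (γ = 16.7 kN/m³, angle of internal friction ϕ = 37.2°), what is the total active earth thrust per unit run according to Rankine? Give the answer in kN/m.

29.7 kN/m

K_a = tan²(45° − φ/2) = 0.2464.
P_a = ½ K_a γ H² = 0.5 × 0.2464 × 16.7 × 3.8² = 29.71 kN/m.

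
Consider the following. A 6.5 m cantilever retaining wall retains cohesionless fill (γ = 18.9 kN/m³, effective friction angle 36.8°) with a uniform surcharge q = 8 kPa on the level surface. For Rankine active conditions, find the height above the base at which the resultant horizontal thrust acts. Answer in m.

2.29 m

K_a = 0.2508.
Triangular part P₁ = ½K_aγH² = 100.1 at H/3 = 2.167 m; rectangular part P₂ = K_a q H = 13.04 at H/2 = 3.250 m.
ȳ = (P₁·2.167 + P₂·3.250)/(P₁+P₂) = 2.292 m.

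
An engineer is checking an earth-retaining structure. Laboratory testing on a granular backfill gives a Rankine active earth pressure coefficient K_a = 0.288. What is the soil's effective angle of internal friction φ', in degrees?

K_a = tan²(45° − φ/2) ⇒ 45° − φ/2 = arctan(√0.288) = 28.22°.
φ = 2(45° − 28.22°) = 33.56°.

33.6°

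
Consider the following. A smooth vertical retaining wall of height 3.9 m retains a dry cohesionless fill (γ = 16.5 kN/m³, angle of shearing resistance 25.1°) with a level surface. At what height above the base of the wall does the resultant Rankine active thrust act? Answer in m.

K_a = 0.4043.
The pressure distribution is triangular, so the resultant acts at H/3 above the base = 3.9/3 = 1.300 m.

1.30 m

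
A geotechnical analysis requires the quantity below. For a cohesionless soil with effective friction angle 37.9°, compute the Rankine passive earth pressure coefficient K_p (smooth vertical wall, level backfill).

K_p = (1 + sin φ)/(1 − sin φ) = tan²(45° + 37.9°/2) = 4.185.

4.19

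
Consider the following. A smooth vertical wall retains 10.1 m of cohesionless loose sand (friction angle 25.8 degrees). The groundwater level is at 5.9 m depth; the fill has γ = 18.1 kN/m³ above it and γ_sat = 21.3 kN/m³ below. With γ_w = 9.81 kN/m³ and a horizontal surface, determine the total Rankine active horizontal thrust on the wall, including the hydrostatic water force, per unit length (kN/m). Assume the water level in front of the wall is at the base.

427 kN/m

K_a = tan²(45° − φ/2) = 0.3935.
γ' = 21.3 − 9.81 = 11.49 kN/m³. Depth below WT = 4.2 m.
σ'_h at WT = K_a γ d_w = 42.02 kPa; at base = 42.02 + K_a γ' × 4.2 = 61.01 kPa.
P₁ (0–5.9 m) = ½×42.02×5.9 = 124.0. P₂ (5.9–10.1 m) = ½(42.02+61.01)×4.2 = 216.4.
P_w = ½ γ_w h₂² = 0.5×9.81×4.2² = 86.52. Total = 124.0+216.4+86.52 = 426.9 kN/m.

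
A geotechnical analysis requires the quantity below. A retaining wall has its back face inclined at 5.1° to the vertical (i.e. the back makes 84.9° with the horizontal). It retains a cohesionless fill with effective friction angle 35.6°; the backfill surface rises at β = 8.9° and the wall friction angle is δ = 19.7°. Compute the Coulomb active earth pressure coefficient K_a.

K_a = sin²(α+φ) / [sin²α · sin(α−δ) · (1 + √{sin(φ+δ)sin(φ−β) / (sin(α−δ)sin(α+β))})²].
With α = 84.9°, φ = 35.6°, δ = 19.7°, β = 8.9°: K_a = 0.3070.

0.307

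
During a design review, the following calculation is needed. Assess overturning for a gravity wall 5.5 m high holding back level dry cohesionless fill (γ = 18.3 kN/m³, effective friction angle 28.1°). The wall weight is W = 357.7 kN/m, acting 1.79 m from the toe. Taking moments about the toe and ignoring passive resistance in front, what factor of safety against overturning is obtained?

K_a = tan²(45° − 28.1°/2) = 0.3596.
P_a = ½K_aγH² = 0.5×0.3596×18.3×5.5² = 99.54 kN/m, acting at H/3 = 1.833 m above the base.
Overturning moment M_o = P_a × H/3 = 99.54 × 1.833 = 182.5.
Resisting moment M_r = W × 1.79 = 357.7 × 1.79 = 640.3.
FS_overturning = M_r/M_o = 640.3/182.5 = 3.509.

3.51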